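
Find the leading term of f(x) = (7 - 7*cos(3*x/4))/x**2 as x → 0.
63/32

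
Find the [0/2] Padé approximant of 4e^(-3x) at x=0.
4/(9*x**2/2 + 3*x + 1)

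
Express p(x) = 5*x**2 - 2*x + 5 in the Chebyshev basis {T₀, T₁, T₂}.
(15/2)T₀ + (-2)T₁ + (5/2)T₂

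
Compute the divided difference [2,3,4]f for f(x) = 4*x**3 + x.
36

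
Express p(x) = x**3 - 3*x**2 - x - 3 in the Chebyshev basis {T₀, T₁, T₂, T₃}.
(-9/2)T₀ + (-1/4)T₁ + (-3/2)T₂ + (1/4)T₃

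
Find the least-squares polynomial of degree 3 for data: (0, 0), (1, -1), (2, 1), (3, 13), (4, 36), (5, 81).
-5/63 + (-14/27)x + (-151/126)x² + (49/54)x³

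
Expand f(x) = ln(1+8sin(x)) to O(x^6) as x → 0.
8*x - 32*x**2 + 508*x**3/3 - 3040*x**4/3 + 19405*x**5/3 + O(x**6)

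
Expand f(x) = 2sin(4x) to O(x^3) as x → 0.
8*x + O(x**3)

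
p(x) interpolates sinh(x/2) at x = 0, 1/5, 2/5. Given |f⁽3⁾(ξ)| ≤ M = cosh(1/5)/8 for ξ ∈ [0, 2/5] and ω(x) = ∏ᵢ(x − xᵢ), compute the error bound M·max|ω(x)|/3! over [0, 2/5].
sqrt(3)*cosh(1/5)/27000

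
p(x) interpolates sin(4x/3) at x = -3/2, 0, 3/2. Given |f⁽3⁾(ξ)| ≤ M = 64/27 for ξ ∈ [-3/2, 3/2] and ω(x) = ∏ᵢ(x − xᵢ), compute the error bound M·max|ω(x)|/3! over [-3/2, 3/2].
8*sqrt(3)/27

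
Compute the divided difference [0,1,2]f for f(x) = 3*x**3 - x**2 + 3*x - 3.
8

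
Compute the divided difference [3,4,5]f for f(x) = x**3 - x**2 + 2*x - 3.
11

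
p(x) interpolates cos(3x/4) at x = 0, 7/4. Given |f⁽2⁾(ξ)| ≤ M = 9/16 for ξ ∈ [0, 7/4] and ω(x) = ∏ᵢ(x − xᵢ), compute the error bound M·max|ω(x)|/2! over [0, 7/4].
441/2048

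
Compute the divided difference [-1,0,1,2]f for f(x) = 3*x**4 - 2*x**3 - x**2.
4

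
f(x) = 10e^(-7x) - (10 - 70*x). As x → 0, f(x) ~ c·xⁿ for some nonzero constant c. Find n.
2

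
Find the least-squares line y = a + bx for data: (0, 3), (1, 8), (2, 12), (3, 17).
a = 31/10, b = 23/5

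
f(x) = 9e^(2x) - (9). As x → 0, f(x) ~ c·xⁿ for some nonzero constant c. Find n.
1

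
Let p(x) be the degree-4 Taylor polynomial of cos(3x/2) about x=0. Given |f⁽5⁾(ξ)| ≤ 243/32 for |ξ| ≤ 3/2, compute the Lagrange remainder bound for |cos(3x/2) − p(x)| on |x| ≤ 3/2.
19683/40960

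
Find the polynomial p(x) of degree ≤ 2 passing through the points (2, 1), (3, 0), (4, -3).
-x**2 + 4*x - 3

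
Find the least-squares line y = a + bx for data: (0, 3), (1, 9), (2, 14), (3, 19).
a = 33/10, b = 53/10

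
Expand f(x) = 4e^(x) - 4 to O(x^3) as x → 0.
4*x + 2*x**2 + O(x**3)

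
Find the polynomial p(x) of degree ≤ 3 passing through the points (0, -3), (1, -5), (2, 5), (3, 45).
3*x**3 - 3*x**2 - 2*x - 3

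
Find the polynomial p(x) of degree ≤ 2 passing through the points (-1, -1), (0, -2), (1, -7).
-2*x**2 - 3*x - 2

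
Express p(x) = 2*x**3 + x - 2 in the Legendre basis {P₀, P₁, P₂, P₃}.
(-2)P₀ + (11/5)P₁ + (4/5)P₃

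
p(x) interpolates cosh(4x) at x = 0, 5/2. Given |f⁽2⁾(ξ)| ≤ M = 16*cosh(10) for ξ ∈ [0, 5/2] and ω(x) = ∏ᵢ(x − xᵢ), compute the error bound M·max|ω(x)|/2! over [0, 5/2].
25*cosh(10)/2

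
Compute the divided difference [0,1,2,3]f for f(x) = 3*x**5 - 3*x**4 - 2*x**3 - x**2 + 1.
55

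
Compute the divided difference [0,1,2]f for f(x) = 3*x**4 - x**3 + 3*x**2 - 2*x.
21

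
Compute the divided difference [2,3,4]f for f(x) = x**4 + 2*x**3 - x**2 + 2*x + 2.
72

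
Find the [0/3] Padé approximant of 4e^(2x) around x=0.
4/(-4*x**3/3 + 2*x**2 - 2*x + 1)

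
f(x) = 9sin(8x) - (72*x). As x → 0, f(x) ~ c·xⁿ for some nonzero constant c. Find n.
3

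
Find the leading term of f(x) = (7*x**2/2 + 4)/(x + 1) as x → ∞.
7*x/2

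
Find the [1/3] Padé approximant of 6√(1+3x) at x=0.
(63*x/4 + 6)/(27*x**3/64 - 9*x**2/16 + 9*x/8 + 1)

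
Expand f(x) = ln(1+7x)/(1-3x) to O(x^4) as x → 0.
7*x - 7*x**2/2 + 623*x**3/6 + O(x**4)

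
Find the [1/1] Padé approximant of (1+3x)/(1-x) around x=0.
(3*x + 1)/(1 - x)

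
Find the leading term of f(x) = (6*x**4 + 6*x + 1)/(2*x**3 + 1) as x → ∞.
3*x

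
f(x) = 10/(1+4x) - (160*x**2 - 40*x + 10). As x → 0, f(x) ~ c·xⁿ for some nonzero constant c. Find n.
3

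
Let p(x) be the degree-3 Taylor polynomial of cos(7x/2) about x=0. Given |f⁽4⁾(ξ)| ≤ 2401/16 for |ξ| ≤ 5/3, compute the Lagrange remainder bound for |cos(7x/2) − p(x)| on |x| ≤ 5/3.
1500625/31104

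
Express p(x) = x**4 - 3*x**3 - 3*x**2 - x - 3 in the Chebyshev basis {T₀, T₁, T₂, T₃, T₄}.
(-33/8)T₀ + (-13/4)T₁ - T₂ + (-3/4)T₃ + (1/8)T₄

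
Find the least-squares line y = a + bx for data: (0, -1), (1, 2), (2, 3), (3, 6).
a = -4/5, b = 11/5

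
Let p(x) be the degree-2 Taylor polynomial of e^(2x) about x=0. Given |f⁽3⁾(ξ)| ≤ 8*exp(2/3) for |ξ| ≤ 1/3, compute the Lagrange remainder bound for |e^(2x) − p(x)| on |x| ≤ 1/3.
4*exp(2/3)/81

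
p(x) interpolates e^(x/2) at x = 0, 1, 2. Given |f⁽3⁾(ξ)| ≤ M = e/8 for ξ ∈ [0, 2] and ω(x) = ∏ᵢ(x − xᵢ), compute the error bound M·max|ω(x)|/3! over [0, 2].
sqrt(3)*e/216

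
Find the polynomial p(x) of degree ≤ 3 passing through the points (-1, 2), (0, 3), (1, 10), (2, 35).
2*x**3 + 3*x**2 + 2*x + 3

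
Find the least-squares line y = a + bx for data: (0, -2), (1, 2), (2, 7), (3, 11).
a = -21/10, b = 22/5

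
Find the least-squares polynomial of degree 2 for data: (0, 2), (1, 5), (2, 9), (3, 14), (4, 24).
82/35 + (71/70)x + (15/14)x²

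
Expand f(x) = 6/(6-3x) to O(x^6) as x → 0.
1 + x/2 + x**2/4 + x**3/8 + x**4/16 + x**5/32 + O(x**6)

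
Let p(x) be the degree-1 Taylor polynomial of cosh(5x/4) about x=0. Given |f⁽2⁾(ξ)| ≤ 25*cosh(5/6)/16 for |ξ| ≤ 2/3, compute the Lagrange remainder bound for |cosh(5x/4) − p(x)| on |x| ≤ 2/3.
25*cosh(5/6)/72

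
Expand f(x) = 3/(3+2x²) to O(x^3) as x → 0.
1 - 2*x**2/3 + O(x**3)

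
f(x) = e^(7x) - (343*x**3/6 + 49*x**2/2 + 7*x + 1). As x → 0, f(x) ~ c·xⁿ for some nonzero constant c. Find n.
4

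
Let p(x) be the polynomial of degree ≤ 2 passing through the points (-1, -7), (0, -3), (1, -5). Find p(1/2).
-13/4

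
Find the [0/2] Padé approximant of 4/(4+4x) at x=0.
1/(x + 1)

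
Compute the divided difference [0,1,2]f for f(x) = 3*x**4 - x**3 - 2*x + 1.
18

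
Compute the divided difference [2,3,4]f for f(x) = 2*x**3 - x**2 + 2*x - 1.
17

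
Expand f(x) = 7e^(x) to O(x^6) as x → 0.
7 + 7*x + 7*x**2/2 + 7*x**3/6 + 7*x**4/24 + 7*x**5/120 + O(x**6)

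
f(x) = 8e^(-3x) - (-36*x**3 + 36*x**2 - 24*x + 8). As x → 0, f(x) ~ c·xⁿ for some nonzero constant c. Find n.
4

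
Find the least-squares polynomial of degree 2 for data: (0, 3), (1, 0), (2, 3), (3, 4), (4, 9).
13/5 + (-12/5)x + x²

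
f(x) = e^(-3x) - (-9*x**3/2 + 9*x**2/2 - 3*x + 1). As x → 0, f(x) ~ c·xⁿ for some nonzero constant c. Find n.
4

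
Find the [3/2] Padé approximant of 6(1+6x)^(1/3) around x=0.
(112*x**3/5 + 504*x**2/5 + 252*x/5 + 6)/(8*x**2 + 32*x/5 + 1)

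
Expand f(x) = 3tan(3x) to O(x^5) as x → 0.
9*x + 27*x**3 + O(x**5)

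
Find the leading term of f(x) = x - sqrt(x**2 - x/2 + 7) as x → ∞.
1/4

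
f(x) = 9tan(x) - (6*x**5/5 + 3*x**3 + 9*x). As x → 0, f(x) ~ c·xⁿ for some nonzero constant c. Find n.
7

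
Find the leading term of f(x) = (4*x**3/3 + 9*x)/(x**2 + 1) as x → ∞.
4*x/3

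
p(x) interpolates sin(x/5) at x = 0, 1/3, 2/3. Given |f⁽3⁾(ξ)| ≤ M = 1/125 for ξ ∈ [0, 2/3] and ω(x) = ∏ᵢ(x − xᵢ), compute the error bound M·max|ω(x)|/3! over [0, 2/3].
sqrt(3)/91125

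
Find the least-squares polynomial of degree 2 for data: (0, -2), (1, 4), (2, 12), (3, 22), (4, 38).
-58/35 + (123/35)x + (11/7)x²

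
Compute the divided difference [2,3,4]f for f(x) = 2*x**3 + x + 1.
18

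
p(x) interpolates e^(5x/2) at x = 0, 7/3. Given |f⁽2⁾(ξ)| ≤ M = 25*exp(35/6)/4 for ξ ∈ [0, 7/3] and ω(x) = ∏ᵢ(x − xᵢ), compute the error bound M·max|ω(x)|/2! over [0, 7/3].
1225*exp(35/6)/288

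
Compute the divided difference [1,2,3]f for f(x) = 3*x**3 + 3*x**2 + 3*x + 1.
21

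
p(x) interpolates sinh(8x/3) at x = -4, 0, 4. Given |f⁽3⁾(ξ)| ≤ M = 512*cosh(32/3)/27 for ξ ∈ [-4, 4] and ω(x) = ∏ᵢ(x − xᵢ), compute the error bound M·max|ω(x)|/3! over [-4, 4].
32768*sqrt(3)*cosh(32/3)/729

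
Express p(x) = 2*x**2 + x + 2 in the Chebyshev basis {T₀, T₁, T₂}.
(3)T₀ + T₁ + T₂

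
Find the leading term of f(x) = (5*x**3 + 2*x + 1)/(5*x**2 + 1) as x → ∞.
x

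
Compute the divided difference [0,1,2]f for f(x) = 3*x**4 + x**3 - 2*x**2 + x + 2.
22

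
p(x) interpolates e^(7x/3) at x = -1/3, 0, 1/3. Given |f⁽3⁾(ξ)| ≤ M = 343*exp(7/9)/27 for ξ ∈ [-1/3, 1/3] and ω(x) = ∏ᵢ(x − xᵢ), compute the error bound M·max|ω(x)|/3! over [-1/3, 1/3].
343*sqrt(3)*exp(7/9)/19683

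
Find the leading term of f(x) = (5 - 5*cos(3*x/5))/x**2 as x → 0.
9/10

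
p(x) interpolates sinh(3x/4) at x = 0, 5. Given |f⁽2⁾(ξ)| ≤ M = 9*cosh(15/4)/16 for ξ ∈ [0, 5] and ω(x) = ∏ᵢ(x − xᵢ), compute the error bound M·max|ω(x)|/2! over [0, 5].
225*cosh(15/4)/128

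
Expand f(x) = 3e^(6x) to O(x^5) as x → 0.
3 + 18*x + 54*x**2 + 108*x**3 + 162*x**4 + O(x**5)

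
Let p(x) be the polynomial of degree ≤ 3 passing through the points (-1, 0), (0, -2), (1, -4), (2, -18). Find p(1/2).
-9/4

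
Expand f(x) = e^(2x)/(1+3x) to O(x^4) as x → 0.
1 - x + 5*x**2 - 41*x**3/3 + O(x**4)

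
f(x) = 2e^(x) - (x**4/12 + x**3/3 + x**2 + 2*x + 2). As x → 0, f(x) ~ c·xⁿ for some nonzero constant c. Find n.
5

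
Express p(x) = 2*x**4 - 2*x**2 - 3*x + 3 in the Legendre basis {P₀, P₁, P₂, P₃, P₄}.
(41/15)P₀ + (-3)P₁ + (-4/21)P₂ + (16/35)P₄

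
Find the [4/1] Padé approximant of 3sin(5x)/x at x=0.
625*x**4/8 - 125*x**2/2 + 15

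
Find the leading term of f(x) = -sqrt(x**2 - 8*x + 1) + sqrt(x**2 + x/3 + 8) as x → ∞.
25/6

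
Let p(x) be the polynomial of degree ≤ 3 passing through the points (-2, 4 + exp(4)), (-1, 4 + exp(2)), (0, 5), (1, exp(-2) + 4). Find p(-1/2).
(-1 + (-exp(4) + 9*exp(2) + 73)*exp(2))*exp(-2)/16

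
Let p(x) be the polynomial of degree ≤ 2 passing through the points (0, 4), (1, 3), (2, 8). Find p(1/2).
11/4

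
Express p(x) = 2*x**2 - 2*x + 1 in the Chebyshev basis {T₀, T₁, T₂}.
(2)T₀ + (-2)T₁ + T₂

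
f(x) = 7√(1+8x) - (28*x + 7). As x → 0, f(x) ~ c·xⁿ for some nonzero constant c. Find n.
2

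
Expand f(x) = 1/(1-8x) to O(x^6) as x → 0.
1 + 8*x + 64*x**2 + 512*x**3 + 4096*x**4 + 32768*x**5 + O(x**6)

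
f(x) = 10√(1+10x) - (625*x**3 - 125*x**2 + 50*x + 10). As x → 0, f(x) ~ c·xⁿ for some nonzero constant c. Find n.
4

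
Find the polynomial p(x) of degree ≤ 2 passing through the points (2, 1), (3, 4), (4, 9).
x**2 - 2*x + 1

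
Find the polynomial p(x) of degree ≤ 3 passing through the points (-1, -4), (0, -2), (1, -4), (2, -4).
x**3 - 2*x**2 - x - 2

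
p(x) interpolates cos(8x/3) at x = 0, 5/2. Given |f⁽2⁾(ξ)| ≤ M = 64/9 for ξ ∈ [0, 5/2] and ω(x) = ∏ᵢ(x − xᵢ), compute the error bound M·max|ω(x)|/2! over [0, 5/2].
50/9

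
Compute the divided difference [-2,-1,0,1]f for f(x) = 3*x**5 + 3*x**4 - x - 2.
9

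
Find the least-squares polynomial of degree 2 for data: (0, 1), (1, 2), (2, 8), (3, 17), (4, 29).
27/35 + (-3/70)x + (25/14)x²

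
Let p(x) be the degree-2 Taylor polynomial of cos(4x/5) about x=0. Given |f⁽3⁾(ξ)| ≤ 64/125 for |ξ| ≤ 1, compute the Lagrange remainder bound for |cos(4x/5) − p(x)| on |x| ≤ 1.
32/375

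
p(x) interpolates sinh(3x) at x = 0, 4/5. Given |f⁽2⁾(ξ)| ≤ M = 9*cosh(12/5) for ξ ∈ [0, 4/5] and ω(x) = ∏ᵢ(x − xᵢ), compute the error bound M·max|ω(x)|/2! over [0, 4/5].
18*cosh(12/5)/25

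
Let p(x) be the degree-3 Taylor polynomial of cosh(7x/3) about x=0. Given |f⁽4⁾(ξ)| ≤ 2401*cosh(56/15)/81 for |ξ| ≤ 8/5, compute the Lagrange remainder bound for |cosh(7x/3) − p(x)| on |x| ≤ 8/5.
1229312*cosh(56/15)/151875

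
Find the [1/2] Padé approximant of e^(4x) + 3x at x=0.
(725*x/123 + 1)/(-32*x**2/123 - 136*x/123 + 1)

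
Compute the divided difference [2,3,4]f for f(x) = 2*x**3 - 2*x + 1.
18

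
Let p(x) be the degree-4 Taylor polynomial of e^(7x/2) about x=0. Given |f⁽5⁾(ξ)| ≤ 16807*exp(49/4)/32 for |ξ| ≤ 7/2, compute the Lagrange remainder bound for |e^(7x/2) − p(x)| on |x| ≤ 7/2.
282475249*exp(49/4)/122880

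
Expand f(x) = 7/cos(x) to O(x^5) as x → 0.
7 + 7*x**2/2 + 35*x**4/24 + O(x**5)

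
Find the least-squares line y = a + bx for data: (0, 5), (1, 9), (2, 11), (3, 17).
a = 24/5, b = 19/5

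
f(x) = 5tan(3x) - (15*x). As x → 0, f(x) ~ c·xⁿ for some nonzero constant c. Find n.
3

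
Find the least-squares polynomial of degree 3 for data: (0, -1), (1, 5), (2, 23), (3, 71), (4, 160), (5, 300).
-29/42 + (353/252)x + (101/84)x² + (19/9)x³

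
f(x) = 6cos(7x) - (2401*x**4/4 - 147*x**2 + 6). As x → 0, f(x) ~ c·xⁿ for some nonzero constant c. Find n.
6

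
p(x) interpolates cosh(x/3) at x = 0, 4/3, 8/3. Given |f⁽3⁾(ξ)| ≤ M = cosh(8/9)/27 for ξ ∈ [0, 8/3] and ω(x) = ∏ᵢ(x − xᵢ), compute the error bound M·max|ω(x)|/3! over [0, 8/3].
64*sqrt(3)*cosh(8/9)/19683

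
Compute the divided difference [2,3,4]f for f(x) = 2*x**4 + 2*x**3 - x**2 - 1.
127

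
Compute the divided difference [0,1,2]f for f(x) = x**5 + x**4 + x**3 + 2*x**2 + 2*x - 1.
27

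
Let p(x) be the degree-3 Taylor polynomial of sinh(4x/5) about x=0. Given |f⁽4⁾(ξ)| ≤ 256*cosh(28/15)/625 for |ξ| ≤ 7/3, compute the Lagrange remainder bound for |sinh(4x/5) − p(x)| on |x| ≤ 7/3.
76832*cosh(28/15)/151875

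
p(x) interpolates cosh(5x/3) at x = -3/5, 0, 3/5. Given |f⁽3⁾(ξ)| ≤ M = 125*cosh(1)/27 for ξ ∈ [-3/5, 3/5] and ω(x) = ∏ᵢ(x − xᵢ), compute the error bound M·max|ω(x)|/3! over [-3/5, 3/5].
sqrt(3)*cosh(1)/27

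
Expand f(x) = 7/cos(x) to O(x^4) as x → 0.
7 + 7*x**2/2 + O(x**4)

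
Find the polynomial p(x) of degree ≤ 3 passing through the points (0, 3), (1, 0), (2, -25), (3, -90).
-3*x**3 - 2*x**2 + 2*x + 3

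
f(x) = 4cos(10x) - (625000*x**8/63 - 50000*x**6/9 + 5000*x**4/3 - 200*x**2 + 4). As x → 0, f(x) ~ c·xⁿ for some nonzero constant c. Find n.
10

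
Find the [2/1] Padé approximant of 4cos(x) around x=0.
4 - 2*x**2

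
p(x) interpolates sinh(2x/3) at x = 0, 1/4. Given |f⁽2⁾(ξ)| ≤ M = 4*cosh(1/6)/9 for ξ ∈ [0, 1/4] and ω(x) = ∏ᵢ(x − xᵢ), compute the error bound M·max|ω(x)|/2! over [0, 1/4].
cosh(1/6)/288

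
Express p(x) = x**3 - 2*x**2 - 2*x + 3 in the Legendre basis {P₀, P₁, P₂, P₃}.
(7/3)P₀ + (-7/5)P₁ + (-4/3)P₂ + (2/5)P₃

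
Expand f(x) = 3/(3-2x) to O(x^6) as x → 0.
1 + 2*x/3 + 4*x**2/9 + 8*x**3/27 + 16*x**4/81 + 32*x**5/243 + O(x**6)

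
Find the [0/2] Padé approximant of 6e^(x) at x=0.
6/(x**2/2 - x + 1)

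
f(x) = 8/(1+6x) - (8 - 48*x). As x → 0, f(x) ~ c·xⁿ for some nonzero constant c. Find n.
2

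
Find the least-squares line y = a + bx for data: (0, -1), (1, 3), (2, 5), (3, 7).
a = -2/5, b = 13/5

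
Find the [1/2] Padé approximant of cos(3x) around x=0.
1/(9*x**2/2 + 1)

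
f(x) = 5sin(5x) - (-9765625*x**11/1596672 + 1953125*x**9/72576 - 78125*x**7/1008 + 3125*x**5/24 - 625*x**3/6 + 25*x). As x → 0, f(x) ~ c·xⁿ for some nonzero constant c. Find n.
13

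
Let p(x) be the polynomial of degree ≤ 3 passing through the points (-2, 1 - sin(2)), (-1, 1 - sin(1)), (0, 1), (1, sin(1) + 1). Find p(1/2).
-sin(2)/16 + 5*sin(1)/8 + 1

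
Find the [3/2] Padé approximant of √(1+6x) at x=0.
(27*x**3/4 + 81*x**2/4 + 9*x + 1)/(27*x**2/4 + 6*x + 1)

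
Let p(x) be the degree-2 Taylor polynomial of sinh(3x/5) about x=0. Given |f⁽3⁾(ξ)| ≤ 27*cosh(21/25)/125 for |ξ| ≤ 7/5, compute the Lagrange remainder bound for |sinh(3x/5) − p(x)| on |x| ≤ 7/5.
3087*cosh(21/25)/31250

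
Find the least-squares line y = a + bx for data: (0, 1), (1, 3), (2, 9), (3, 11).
a = 3/5, b = 18/5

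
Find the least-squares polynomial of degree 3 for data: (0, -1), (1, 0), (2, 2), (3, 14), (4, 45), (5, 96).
-47/63 + (323/378)x + (-122/63)x² + (61/54)x³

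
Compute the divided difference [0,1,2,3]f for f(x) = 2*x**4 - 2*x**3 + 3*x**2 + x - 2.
10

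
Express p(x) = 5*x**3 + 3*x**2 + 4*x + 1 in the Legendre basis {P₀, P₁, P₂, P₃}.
(2)P₀ + (7)P₁ + (2)P₂ + (2)P₃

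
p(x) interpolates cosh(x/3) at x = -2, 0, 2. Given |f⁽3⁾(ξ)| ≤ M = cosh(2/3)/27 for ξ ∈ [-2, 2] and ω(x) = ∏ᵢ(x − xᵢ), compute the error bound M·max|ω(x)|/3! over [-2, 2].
8*sqrt(3)*cosh(2/3)/729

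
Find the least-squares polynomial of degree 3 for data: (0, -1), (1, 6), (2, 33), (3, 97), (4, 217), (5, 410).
-64/63 + (1219/378)x + (8/9)x² + (161/54)x³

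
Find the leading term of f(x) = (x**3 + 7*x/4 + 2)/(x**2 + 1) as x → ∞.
x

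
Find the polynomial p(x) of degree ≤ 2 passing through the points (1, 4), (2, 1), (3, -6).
-2*x**2 + 3*x + 3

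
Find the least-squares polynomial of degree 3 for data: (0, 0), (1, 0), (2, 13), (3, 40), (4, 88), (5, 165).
-17/63 + (-823/378)x + (85/36)x² + (101/108)x³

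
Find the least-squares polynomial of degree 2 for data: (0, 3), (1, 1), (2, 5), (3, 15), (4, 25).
87/35 + (-97/35)x + (15/7)x²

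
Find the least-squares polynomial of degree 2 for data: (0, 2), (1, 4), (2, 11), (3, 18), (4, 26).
53/35 + (97/35)x + (6/7)x²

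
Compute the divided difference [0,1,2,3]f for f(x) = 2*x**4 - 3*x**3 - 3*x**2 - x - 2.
9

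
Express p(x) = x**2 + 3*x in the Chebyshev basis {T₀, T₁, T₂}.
(1/2)T₀ + (3)T₁ + (1/2)T₂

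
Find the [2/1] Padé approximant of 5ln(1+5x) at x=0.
25*x*(5*x + 6)/(6*(10*x/3 + 1))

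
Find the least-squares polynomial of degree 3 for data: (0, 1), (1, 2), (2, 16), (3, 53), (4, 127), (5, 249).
59/63 + (-136/189)x + (5/252)x² + (217/108)x³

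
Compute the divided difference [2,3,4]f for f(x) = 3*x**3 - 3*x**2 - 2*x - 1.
24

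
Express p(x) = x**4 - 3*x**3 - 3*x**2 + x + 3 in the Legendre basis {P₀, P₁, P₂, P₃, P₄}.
(11/5)P₀ + (-4/5)P₁ + (-10/7)P₂ + (-6/5)P₃ + (8/35)P₄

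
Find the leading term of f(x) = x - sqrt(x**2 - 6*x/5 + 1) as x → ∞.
3/5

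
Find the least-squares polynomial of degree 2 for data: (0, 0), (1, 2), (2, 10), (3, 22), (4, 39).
-1/7 + (3/35)x + (17/7)x²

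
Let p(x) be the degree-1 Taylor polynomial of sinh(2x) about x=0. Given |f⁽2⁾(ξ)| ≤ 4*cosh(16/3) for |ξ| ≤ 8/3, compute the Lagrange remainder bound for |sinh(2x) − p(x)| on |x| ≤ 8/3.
128*cosh(16/3)/9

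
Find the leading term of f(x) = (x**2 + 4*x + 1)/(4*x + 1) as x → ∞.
x/4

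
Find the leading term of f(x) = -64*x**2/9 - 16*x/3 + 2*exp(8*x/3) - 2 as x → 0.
512*x**3/81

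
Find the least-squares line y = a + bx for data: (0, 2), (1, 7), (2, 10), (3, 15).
a = 11/5, b = 21/5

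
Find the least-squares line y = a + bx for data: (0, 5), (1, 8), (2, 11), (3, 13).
a = 26/5, b = 27/10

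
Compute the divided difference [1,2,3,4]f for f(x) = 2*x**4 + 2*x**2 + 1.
20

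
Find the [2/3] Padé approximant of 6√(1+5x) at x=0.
(525*x**2/8 + 42*x + 6)/(-25*x**3/32 + 45*x**2/16 + 9*x/2 + 1)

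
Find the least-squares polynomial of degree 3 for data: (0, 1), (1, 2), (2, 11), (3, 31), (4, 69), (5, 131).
55/63 + (41/378)x + (127/252)x² + (101/108)x³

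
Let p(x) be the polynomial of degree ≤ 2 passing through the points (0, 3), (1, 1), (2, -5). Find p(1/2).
5/2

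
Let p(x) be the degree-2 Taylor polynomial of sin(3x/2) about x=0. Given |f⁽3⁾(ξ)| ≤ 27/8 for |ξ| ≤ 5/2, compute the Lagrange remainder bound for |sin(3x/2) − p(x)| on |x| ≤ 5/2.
1125/128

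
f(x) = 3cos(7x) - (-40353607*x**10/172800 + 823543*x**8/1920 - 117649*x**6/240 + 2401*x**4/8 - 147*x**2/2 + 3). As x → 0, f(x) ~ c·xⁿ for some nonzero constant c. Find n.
12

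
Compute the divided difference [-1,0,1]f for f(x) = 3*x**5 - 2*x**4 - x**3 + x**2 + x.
-1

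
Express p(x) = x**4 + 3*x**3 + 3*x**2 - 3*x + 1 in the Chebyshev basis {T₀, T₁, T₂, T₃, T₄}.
(23/8)T₀ + (-3/4)T₁ + (2)T₂ + (3/4)T₃ + (1/8)T₄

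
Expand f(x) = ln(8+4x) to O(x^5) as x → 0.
log(8) + x/2 - x**2/8 + x**3/24 - x**4/64 + O(x**5)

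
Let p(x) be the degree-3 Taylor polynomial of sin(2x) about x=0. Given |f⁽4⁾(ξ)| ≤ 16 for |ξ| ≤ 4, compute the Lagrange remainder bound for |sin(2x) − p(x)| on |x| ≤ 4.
512/3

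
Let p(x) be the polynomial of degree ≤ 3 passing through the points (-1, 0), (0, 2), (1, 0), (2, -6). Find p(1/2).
3/2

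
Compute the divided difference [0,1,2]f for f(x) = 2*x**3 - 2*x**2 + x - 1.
4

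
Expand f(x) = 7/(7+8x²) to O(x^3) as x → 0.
1 - 8*x**2/7 + O(x**3)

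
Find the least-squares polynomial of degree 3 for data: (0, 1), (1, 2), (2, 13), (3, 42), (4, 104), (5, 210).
107/126 + (1219/756)x + (-241/126)x² + (215/108)x³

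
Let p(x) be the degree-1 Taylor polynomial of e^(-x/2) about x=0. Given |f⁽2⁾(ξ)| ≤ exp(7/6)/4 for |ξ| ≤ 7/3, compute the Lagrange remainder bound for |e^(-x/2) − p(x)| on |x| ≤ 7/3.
49*exp(7/6)/72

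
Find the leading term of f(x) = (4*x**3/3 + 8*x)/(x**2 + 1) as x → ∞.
4*x/3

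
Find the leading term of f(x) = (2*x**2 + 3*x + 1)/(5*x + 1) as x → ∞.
2*x/5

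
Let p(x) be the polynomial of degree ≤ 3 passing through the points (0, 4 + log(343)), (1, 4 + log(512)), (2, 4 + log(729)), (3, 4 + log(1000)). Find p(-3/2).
4 + log(8183243915489726346684277347882562022607*2**(1/8)*3**(5/8)*5**(7/16)*7**(11/16)/811296384146066816957890051440640000000)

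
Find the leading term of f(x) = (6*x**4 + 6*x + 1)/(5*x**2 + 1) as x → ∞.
6*x**2/5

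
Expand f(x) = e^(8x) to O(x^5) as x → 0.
1 + 8*x + 32*x**2 + 256*x**3/3 + 512*x**4/3 + O(x**5)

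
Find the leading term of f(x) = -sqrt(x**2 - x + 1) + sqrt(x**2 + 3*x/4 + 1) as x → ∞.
7/8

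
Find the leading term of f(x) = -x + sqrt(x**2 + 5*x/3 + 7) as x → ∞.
5/6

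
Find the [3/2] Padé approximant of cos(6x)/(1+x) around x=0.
(252*x**3/17 - 252*x**2/17 - x + 1)/(37*x**2/17 + 1)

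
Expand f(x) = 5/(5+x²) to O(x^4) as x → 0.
1 - x**2/5 + O(x**4)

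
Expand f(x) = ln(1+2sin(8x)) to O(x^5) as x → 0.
16*x - 128*x**2 + 3584*x**3/3 - 40960*x**4/3 + O(x**5)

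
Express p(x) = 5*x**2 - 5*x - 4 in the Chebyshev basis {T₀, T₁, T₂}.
(-3/2)T₀ + (-5)T₁ + (5/2)T₂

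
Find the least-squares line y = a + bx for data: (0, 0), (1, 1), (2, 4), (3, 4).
a = 0, b = 3/2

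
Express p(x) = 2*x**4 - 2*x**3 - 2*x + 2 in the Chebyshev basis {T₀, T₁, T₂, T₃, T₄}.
(11/4)T₀ + (-7/2)T₁ + T₂ + (-1/2)T₃ + (1/4)T₄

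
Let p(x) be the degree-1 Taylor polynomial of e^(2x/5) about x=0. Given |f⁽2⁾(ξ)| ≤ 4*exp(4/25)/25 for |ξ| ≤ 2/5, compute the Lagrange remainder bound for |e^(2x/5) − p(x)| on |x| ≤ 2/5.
8*exp(4/25)/625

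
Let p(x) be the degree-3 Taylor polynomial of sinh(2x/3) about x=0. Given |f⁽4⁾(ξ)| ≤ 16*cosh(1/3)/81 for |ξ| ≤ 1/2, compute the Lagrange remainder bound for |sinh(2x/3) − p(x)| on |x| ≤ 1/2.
cosh(1/3)/1944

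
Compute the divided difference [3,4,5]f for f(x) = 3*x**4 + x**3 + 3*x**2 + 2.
306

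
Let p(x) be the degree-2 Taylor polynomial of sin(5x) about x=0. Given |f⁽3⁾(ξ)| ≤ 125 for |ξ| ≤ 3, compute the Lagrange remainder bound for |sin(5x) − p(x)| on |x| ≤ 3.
1125/2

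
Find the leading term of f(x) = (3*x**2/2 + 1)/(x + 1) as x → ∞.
3*x/2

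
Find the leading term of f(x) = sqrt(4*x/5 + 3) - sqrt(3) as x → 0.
2*sqrt(3)*x/15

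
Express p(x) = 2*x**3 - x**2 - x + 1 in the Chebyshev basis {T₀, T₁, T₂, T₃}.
(1/2)T₀ + (1/2)T₁ + (-1/2)T₂ + (1/2)T₃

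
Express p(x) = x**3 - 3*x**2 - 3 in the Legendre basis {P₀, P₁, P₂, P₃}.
(-4)P₀ + (3/5)P₁ + (-2)P₂ + (2/5)P₃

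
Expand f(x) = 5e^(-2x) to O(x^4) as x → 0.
5 - 10*x + 10*x**2 - 20*x**3/3 + O(x**4)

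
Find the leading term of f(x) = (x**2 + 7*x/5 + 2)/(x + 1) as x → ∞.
x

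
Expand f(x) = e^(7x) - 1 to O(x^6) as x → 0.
7*x + 49*x**2/2 + 343*x**3/6 + 2401*x**4/24 + 16807*x**5/120 + O(x**6)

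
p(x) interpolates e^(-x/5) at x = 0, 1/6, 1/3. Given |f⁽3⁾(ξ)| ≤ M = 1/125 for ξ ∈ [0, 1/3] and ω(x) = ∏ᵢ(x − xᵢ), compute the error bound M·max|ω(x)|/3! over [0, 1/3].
sqrt(3)/729000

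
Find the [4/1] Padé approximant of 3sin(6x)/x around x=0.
972*x**4/5 - 108*x**2 + 18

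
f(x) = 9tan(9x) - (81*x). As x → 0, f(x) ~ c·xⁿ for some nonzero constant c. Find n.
3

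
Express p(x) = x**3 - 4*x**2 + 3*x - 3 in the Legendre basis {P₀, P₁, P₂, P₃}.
(-13/3)P₀ + (18/5)P₁ + (-8/3)P₂ + (2/5)P₃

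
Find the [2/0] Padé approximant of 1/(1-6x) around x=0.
36*x**2 + 6*x + 1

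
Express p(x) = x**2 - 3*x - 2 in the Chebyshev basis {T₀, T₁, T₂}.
(-3/2)T₀ + (-3)T₁ + (1/2)T₂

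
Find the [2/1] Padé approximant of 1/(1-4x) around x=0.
1/(1 - 4*x)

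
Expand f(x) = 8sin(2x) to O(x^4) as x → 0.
16*x - 32*x**3/3 + O(x**4)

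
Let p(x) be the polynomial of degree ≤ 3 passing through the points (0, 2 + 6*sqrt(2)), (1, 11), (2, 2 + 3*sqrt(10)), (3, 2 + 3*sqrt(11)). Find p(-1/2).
-283/16 - 15*sqrt(11)/16 + 63*sqrt(10)/16 + 105*sqrt(2)/8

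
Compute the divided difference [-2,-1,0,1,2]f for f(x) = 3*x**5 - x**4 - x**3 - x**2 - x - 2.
-1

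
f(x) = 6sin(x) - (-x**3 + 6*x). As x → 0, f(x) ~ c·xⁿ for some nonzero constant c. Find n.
5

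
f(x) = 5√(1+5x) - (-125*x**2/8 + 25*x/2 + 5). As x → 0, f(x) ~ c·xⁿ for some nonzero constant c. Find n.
3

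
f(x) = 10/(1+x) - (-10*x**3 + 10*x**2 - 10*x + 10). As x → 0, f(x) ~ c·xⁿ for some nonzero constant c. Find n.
4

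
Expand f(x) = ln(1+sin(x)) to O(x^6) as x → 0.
x - x**2/2 + x**3/6 - x**4/12 + x**5/24 + O(x**6)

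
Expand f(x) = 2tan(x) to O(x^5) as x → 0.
2*x + 2*x**3/3 + O(x**5)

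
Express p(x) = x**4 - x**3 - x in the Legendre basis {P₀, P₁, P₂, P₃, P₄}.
(1/5)P₀ + (-8/5)P₁ + (4/7)P₂ + (-2/5)P₃ + (8/35)P₄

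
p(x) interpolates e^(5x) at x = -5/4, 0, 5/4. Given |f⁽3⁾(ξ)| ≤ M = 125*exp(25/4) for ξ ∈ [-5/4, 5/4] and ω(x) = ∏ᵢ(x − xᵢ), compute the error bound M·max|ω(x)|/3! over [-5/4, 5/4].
15625*sqrt(3)*exp(25/4)/1728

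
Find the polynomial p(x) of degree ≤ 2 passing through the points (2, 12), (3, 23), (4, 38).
2*x**2 + x + 2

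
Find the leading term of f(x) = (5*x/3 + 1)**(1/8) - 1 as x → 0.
5*x/24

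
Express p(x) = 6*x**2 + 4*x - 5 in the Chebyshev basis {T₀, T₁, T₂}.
(-2)T₀ + (4)T₁ + (3)T₂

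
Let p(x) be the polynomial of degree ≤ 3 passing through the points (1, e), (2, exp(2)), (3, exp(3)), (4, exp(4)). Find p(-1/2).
e*(-35*exp(3) - 189*e + 105 + 135*exp(2))/16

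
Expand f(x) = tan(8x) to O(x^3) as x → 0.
8*x + O(x**3)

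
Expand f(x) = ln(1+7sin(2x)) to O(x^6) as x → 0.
14*x - 98*x**2 + 2716*x**3/3 - 28420*x**4/3 + 317212*x**5/3 + O(x**6)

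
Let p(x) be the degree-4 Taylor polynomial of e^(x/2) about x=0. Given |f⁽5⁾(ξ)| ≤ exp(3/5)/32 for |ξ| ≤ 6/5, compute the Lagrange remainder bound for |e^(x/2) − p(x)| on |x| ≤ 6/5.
81*exp(3/5)/125000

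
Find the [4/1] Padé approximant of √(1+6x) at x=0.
(243*x**4/40 - 27*x**3/5 + 81*x**2/10 + 36*x/5 + 1)/(21*x/5 + 1)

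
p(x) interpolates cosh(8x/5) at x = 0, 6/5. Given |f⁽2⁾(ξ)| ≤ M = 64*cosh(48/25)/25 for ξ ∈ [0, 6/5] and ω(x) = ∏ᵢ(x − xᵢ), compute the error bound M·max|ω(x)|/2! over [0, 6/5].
288*cosh(48/25)/625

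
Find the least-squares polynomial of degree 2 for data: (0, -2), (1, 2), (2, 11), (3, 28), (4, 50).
-67/35 + (3/7)x + (22/7)x²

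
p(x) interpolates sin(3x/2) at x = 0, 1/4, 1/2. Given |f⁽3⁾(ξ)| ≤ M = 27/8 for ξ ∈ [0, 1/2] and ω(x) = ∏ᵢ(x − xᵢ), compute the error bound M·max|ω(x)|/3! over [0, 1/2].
sqrt(3)/512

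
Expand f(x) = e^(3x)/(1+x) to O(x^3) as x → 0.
1 + 2*x + 5*x**2/2 + O(x**3)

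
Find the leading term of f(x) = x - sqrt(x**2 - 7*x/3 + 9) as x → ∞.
7/6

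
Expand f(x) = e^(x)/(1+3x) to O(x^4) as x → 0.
1 - 2*x + 13*x**2/2 - 58*x**3/3 + O(x**4)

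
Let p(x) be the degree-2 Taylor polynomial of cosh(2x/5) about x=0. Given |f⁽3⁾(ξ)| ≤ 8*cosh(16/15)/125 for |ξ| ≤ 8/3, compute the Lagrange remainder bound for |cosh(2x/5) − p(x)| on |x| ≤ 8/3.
2048*cosh(16/15)/10125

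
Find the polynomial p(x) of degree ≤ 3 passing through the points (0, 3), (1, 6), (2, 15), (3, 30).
3*x**2 + 3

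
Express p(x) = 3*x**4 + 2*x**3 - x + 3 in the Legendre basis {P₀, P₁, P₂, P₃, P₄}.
(18/5)P₀ + (1/5)P₁ + (12/7)P₂ + (4/5)P₃ + (24/35)P₄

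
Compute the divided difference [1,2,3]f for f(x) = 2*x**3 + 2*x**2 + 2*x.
14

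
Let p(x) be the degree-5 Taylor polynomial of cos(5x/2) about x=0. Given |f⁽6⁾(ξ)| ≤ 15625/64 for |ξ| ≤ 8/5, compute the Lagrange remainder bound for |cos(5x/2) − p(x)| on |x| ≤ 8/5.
256/45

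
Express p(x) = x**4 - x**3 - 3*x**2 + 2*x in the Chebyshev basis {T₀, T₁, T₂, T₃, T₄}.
(-9/8)T₀ + (5/4)T₁ - T₂ + (-1/4)T₃ + (1/8)T₄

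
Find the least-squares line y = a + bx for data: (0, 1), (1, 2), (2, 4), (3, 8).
a = 3/10, b = 23/10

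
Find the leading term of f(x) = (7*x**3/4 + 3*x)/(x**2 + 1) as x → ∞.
7*x/4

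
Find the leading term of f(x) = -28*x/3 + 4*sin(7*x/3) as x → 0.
-686*x**3/81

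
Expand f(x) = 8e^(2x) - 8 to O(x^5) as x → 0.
16*x + 16*x**2 + 32*x**3/3 + 16*x**4/3 + O(x**5)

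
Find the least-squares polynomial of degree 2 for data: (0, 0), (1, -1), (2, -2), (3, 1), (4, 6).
2/7 + (-111/35)x + (8/7)x²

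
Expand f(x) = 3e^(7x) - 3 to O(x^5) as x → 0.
21*x + 147*x**2/2 + 343*x**3/2 + 2401*x**4/8 + O(x**5)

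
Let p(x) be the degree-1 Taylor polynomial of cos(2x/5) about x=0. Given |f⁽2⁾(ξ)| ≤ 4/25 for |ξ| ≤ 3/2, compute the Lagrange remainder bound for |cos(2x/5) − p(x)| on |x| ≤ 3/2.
9/50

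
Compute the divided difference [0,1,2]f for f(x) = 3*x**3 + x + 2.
9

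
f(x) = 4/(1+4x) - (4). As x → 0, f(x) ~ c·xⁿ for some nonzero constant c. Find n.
1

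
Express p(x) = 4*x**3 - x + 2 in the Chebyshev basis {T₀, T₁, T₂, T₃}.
(2)T₀ + (2)T₁ + T₃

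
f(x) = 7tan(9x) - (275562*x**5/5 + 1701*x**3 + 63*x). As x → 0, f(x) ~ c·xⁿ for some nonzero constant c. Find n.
7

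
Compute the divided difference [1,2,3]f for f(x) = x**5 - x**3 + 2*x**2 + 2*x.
86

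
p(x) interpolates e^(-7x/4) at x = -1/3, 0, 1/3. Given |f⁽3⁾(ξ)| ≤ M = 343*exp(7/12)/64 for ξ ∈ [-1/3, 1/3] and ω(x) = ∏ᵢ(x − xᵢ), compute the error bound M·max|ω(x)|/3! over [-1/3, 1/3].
343*sqrt(3)*exp(7/12)/46656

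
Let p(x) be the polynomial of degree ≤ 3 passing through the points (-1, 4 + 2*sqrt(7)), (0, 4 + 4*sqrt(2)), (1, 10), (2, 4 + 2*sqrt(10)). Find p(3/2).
-5*sqrt(2)/4 + sqrt(7)/8 + 5*sqrt(10)/8 + 77/8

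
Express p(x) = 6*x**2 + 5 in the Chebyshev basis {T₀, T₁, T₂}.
(8)T₀ + (3)T₂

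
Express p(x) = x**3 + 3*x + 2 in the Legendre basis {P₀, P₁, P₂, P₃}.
(2)P₀ + (18/5)P₁ + (2/5)P₃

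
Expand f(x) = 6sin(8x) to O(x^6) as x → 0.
48*x - 512*x**3 + 8192*x**5/5 + O(x**6)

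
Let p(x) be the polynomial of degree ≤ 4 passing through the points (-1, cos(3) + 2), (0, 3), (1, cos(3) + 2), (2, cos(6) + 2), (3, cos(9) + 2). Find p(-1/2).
-5*cos(9)/128 + 7*cos(6)/32 - 35*cos(3)/128 + 99/32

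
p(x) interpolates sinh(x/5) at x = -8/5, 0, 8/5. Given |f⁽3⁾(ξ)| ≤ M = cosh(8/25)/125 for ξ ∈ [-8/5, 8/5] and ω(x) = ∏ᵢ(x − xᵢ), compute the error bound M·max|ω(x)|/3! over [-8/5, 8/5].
512*sqrt(3)*cosh(8/25)/421875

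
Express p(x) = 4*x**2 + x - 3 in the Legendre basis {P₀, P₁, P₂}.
(-5/3)P₀ + P₁ + (8/3)P₂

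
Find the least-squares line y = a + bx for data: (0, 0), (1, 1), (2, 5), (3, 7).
a = -1/2, b = 5/2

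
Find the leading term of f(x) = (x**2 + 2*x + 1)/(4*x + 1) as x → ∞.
x/4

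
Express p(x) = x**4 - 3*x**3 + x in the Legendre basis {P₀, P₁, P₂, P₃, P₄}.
(1/5)P₀ + (-4/5)P₁ + (4/7)P₂ + (-6/5)P₃ + (8/35)P₄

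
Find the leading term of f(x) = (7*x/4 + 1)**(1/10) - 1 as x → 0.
7*x/40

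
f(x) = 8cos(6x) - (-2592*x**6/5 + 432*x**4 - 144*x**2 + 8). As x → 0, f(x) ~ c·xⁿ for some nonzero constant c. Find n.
8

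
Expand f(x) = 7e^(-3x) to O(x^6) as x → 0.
7 - 21*x + 63*x**2/2 - 63*x**3/2 + 189*x**4/8 - 567*x**5/40 + O(x**6)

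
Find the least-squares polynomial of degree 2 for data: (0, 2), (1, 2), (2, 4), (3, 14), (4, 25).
73/35 + (-97/35)x + (15/7)x²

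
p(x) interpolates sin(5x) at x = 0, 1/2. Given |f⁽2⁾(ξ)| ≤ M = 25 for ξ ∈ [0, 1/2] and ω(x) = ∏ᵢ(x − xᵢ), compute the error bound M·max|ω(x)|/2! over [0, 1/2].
25/32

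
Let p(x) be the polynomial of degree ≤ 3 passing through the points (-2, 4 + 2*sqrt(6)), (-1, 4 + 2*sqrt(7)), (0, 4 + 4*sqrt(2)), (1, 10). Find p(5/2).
-189*sqrt(2)/4 - 35*sqrt(6)/8 + 347/8 + 135*sqrt(7)/8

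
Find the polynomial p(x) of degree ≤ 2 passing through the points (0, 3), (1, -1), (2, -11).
-3*x**2 - x + 3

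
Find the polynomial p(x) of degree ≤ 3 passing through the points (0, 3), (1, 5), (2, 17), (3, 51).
2*x**3 - x**2 + x + 3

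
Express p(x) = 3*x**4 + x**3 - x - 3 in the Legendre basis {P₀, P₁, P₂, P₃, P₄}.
(-12/5)P₀ + (-2/5)P₁ + (12/7)P₂ + (2/5)P₃ + (24/35)P₄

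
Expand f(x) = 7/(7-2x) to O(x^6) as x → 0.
1 + 2*x/7 + 4*x**2/49 + 8*x**3/343 + 16*x**4/2401 + 32*x**5/16807 + O(x**6)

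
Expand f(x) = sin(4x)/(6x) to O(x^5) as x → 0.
2/3 - 16*x**2/9 + 64*x**4/45 + O(x**5)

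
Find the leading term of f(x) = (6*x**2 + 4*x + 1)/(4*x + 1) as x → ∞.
3*x/2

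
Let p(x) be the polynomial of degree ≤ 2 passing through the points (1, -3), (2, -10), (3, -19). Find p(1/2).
-1/4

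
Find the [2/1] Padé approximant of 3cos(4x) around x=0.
3 - 24*x**2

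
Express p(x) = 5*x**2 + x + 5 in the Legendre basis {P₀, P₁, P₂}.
(20/3)P₀ + P₁ + (10/3)P₂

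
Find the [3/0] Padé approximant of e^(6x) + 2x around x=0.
36*x**3 + 18*x**2 + 8*x + 1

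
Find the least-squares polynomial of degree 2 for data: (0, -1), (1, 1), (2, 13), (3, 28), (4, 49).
-54/35 + (69/70)x + (41/14)x²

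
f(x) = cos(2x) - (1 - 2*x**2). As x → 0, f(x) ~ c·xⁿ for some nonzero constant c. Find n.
4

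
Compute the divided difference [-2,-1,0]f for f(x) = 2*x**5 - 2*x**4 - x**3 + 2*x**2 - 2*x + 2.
-39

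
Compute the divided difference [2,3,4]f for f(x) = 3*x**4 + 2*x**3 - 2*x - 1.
183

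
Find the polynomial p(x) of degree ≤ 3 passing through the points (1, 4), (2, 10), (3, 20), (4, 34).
2*x**2 + 2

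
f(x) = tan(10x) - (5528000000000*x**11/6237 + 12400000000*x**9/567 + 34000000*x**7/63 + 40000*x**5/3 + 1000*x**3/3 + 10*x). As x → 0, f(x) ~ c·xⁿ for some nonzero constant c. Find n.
13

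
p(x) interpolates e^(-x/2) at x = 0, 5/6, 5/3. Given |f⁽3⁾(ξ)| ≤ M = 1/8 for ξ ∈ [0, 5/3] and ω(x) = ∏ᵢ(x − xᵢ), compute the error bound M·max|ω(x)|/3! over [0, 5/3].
125*sqrt(3)/46656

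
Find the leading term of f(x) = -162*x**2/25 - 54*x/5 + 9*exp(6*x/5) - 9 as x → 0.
324*x**3/125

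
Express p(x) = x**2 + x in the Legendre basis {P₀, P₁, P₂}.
(1/3)P₀ + P₁ + (2/3)P₂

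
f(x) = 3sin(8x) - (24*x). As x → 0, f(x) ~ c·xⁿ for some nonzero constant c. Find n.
3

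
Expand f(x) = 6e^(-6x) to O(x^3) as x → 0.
6 - 36*x + 108*x**2 + O(x**3)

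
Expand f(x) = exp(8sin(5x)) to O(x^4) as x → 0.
1 + 40*x + 800*x**2 + 10500*x**3 + O(x**4)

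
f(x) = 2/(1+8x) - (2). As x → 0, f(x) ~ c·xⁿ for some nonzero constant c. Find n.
1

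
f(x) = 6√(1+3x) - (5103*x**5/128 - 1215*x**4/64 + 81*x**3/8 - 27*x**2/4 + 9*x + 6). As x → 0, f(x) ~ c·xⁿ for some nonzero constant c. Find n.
6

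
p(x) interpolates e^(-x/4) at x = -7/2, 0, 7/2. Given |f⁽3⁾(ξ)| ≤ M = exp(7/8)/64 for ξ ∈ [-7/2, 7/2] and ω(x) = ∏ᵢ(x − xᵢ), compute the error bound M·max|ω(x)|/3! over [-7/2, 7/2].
343*sqrt(3)*exp(7/8)/13824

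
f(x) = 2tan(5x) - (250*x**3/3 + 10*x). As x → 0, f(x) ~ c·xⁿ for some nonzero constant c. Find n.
5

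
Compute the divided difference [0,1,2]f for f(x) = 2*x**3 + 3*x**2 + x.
9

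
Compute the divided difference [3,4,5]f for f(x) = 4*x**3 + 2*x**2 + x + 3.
50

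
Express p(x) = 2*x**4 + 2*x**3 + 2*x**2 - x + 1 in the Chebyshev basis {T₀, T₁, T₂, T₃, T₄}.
(11/4)T₀ + (1/2)T₁ + (2)T₂ + (1/2)T₃ + (1/4)T₄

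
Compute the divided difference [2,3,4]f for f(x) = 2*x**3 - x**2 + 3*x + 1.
17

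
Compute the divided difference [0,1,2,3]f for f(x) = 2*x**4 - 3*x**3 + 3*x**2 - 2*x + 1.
9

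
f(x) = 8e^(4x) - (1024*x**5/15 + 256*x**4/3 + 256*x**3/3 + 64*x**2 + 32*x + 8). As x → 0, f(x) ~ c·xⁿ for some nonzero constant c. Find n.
6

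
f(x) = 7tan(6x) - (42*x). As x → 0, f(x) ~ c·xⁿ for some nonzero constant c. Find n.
3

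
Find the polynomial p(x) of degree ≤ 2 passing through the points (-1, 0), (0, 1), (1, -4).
-3*x**2 - 2*x + 1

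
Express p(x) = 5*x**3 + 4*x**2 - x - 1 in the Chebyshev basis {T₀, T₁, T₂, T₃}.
T₀ + (11/4)T₁ + (2)T₂ + (5/4)T₃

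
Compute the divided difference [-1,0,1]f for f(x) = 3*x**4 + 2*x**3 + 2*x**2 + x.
5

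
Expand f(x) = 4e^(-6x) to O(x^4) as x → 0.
4 - 24*x + 72*x**2 - 144*x**3 + O(x**4)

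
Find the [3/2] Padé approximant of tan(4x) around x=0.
(-64*x**3/15 + 4*x)/(1 - 32*x**2/5)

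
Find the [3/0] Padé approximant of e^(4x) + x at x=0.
32*x**3/3 + 8*x**2 + 5*x + 1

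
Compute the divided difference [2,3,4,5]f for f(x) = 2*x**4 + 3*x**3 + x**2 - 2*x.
31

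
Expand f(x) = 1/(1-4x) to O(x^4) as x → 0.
1 + 4*x + 16*x**2 + 64*x**3 + O(x**4)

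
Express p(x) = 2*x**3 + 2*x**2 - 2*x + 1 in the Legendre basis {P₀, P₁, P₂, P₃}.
(5/3)P₀ + (-4/5)P₁ + (4/3)P₂ + (4/5)P₃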